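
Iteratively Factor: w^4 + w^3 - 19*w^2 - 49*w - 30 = (w - 5)*(w^3 + 6*w^2 + 11*w + 6) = (w - 5)*(w + 3)*(w^2 + 3*w + 2) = (w - 5)*(w + 1)*(w + 3)*(w + 2)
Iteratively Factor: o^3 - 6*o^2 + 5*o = (o - 5)*(o^2 - o) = o*(o - 5)*(o - 1)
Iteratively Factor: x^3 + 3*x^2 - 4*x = (x + 4)*(x^2 - x) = (x - 1)*(x + 4)*(x)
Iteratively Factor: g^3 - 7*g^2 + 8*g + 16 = (g - 4)*(g^2 - 3*g - 4) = (g - 4)*(g + 1)*(g - 4)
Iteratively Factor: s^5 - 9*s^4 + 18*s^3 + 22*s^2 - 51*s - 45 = (s - 3)*(s^4 - 6*s^3 + 22*s + 15) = (s - 5)*(s - 3)*(s^3 - s^2 - 5*s - 3) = (s - 5)*(s - 3)^2*(s^2 + 2*s + 1) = (s - 5)*(s - 3)^2*(s + 1)*(s + 1)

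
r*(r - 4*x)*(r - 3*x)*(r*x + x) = r^4*x - 7*r^3*x^2 + r^3*x + 12*r^2*x^3 - 7*r^2*x^2 + 12*r*x^3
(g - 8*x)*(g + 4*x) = g^2 - 4*g*x - 32*x^2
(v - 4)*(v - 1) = v^2 - 5*v + 4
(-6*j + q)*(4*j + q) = -24*j^2 - 2*j*q + q^2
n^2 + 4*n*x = n*(n + 4*x)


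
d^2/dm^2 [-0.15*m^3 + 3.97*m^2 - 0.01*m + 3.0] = 7.94 - 0.9*m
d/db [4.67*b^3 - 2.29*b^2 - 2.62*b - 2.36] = 14.01*b^2 - 4.58*b - 2.62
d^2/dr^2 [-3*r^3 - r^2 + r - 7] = -18*r - 2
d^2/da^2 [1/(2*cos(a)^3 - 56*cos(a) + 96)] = ((3*cos(a)^2 - 28)^2*sin(a)^2 + (9*cos(a)^2 - 34)*(cos(a)^3 - 28*cos(a) + 48)*cos(a)/2)/(cos(a)^3 - 28*cos(a) + 48)^3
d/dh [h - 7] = 1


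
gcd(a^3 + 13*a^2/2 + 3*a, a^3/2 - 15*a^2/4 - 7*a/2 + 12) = 1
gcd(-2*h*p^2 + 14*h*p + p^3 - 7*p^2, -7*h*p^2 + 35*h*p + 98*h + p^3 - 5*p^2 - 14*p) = p - 7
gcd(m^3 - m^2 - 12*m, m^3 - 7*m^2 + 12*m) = m^2 - 4*m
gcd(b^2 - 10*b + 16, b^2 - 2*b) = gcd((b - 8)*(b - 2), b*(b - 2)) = b - 2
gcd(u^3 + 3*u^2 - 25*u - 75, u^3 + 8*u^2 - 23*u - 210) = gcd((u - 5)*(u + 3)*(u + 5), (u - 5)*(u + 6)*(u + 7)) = u - 5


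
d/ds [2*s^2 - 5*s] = 4*s - 5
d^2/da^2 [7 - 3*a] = 0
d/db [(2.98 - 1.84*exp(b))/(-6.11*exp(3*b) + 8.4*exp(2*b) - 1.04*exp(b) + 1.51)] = (-22.4848*exp(3*b) + 70.0794*exp(2*b) - 50.064*exp(b) + 0.3208)*exp(b)/(37.3321*exp(6*b) - 102.648*exp(5*b) + 83.2688*exp(4*b) - 35.9242*exp(3*b) + 26.4496*exp(2*b) - 3.1408*exp(b) + 2.2801)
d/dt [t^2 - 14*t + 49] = 2*t - 14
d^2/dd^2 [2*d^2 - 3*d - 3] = 4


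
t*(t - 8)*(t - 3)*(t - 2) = t^4 - 13*t^3 + 46*t^2 - 48*t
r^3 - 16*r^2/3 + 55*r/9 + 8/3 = (r - 3)*(r - 8/3)*(r + 1/3)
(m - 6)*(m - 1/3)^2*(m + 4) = m^4 - 8*m^3/3 - 203*m^2/9 + 142*m/9 - 8/3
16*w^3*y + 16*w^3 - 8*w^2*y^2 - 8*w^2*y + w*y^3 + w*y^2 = (-4*w + y)^2*(w*y + w)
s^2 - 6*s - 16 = (s - 8)*(s + 2)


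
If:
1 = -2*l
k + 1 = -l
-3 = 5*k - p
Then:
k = -1/2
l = -1/2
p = 1/2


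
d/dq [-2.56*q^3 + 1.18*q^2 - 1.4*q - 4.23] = -7.68*q^2 + 2.36*q - 1.4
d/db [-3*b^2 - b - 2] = -6*b - 1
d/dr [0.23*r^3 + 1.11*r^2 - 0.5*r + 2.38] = 0.69*r^2 + 2.22*r - 0.5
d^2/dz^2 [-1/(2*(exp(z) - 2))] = (-exp(z) - 2)*exp(z)/(2*(exp(z) - 2)^3)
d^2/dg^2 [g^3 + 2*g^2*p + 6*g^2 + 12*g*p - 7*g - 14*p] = 6*g + 4*p + 12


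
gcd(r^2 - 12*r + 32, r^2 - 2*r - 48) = r - 8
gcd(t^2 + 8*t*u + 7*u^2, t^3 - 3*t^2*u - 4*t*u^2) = t + u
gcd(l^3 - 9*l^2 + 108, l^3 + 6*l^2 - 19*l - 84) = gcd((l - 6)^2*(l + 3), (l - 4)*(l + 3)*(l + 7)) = l + 3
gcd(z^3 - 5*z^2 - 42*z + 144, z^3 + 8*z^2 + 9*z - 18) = z + 6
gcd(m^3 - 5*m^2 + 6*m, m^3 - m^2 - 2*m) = m^2 - 2*m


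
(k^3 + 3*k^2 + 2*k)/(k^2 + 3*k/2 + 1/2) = 2*k*(k + 2)/(2*k + 1)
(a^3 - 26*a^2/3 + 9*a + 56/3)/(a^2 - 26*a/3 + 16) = (a^2 - 6*a - 7)/(a - 6)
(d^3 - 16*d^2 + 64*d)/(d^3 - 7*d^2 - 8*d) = (d - 8)/(d + 1)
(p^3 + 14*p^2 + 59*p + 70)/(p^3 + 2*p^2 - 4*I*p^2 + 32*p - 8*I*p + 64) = (p^2 + 12*p + 35)/(p^2 - 4*I*p + 32)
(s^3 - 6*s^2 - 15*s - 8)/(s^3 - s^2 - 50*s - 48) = (s + 1)/(s + 6)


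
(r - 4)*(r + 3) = r^2 - r - 12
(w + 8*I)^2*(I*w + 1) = I*w^3 - 15*w^2 - 48*I*w - 64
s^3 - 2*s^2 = s^2*(s - 2)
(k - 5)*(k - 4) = k^2 - 9*k + 20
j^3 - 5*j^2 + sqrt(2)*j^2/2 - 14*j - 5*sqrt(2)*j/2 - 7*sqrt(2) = (j - 7)*(j + 2)*(j + sqrt(2)/2)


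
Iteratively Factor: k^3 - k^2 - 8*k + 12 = (k - 2)*(k^2 + k - 6) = (k - 2)*(k + 3)*(k - 2)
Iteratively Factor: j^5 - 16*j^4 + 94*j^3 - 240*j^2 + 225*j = (j - 5)*(j^4 - 11*j^3 + 39*j^2 - 45*j) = (j - 5)*(j - 3)*(j^3 - 8*j^2 + 15*j) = (j - 5)*(j - 3)^2*(j^2 - 5*j) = j*(j - 5)*(j - 3)^2*(j - 5)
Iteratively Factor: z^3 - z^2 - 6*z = (z + 2)*(z^2 - 3*z) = z*(z + 2)*(z - 3)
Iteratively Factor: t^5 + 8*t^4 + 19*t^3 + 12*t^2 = (t + 3)*(t^4 + 5*t^3 + 4*t^2) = t*(t + 3)*(t^3 + 5*t^2 + 4*t) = t^2*(t + 3)*(t^2 + 5*t + 4) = t^2*(t + 3)*(t + 4)*(t + 1)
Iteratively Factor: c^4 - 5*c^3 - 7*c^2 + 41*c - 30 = (c - 2)*(c^3 - 3*c^2 - 13*c + 15) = (c - 2)*(c - 1)*(c^2 - 2*c - 15) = (c - 5)*(c - 2)*(c - 1)*(c + 3)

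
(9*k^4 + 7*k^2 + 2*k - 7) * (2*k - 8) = 18*k^5 - 72*k^4 + 14*k^3 - 52*k^2 - 30*k + 56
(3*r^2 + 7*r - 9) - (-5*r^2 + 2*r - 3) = 8*r^2 + 5*r - 6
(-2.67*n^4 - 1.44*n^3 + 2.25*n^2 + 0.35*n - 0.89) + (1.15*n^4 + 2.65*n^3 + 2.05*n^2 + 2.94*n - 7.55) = -1.52*n^4 + 1.21*n^3 + 4.3*n^2 + 3.29*n - 8.44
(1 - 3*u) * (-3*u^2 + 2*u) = 9*u^3 - 9*u^2 + 2*u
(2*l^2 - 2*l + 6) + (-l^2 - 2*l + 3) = l^2 - 4*l + 9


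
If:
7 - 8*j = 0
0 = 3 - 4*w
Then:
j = 7/8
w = 3/4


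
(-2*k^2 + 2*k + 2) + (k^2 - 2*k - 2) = -k^2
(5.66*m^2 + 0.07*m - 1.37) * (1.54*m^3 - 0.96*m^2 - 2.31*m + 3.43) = 8.7164*m^5 - 5.3258*m^4 - 15.2516*m^3 + 20.5673*m^2 + 3.4048*m - 4.6991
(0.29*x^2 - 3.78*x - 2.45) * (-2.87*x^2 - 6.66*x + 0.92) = -0.8323*x^4 + 8.9172*x^3 + 32.4731*x^2 + 12.8394*x - 2.254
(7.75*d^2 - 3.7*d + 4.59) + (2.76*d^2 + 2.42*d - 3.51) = 10.51*d^2 - 1.28*d + 1.08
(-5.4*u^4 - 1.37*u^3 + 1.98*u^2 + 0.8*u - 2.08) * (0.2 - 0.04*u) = 0.216*u^5 - 1.0252*u^4 - 0.3532*u^3 + 0.364*u^2 + 0.2432*u - 0.416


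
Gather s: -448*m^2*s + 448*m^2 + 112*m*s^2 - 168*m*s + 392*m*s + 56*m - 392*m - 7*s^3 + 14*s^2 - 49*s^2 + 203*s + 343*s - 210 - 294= 448*m^2 - 336*m - 7*s^3 + s^2*(112*m - 35) + s*(-448*m^2 + 224*m + 546) - 504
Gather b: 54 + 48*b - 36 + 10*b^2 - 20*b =10*b^2 + 28*b + 18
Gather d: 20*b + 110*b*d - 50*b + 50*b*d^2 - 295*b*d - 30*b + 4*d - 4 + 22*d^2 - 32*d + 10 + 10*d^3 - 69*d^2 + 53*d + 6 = -60*b + 10*d^3 + d^2*(50*b - 47) + d*(25 - 185*b) + 12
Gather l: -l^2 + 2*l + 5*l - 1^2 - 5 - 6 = -l^2 + 7*l - 12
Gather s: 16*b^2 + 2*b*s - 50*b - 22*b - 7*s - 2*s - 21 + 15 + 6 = 16*b^2 - 72*b + s*(2*b - 9)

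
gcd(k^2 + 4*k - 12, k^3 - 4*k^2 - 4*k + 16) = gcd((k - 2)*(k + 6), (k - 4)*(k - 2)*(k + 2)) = k - 2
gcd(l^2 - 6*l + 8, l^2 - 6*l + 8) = l^2 - 6*l + 8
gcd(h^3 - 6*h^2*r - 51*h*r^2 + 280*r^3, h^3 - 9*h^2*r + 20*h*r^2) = -h + 5*r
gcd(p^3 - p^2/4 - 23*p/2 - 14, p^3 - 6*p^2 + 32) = p^2 - 2*p - 8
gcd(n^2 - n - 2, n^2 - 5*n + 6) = n - 2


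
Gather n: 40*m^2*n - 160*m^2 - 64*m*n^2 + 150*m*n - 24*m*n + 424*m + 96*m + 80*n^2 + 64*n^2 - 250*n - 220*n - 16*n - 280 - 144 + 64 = -160*m^2 + 520*m + n^2*(144 - 64*m) + n*(40*m^2 + 126*m - 486) - 360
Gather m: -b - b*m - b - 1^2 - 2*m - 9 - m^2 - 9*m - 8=-2*b - m^2 + m*(-b - 11) - 18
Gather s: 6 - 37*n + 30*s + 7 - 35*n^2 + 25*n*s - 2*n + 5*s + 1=-35*n^2 - 39*n + s*(25*n + 35) + 14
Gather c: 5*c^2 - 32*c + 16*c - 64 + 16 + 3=5*c^2 - 16*c - 45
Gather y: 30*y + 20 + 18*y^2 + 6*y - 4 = 18*y^2 + 36*y + 16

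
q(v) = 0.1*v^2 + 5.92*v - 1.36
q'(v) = 0.2*v + 5.92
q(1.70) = 8.99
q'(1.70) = 6.26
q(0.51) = 1.69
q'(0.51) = 6.02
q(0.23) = 0.01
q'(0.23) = 5.97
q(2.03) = 11.07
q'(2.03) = 6.33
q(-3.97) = -23.29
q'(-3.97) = 5.13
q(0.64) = 2.47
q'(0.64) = 6.05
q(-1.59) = -10.52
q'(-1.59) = 5.60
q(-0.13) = -2.13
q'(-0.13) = 5.89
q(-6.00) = -33.28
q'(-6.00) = 4.72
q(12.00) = 84.08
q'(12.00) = 8.32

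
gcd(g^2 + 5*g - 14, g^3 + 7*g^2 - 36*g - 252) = g + 7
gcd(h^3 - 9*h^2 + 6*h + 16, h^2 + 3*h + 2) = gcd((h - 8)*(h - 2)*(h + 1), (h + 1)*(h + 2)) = h + 1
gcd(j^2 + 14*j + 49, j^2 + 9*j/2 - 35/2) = j + 7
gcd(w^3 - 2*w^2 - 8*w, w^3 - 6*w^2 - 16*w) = w^2 + 2*w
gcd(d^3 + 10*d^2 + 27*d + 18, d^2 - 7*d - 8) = d + 1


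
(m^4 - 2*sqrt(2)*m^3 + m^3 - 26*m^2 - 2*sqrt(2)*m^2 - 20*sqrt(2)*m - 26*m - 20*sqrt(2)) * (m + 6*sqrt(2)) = m^5 + m^4 + 4*sqrt(2)*m^4 - 50*m^3 + 4*sqrt(2)*m^3 - 176*sqrt(2)*m^2 - 50*m^2 - 176*sqrt(2)*m - 240*m - 240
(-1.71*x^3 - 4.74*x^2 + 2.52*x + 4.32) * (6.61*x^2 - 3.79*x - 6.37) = -11.3031*x^5 - 24.8505*x^4 + 45.5145*x^3 + 49.1982*x^2 - 32.4252*x - 27.5184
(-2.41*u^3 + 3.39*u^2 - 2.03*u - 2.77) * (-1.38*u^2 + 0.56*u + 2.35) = 3.3258*u^5 - 6.0278*u^4 - 0.963700000000001*u^3 + 10.6523*u^2 - 6.3217*u - 6.5095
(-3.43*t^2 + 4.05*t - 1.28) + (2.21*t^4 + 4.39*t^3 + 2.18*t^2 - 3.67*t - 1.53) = 2.21*t^4 + 4.39*t^3 - 1.25*t^2 + 0.38*t - 2.81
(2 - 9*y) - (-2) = 4 - 9*y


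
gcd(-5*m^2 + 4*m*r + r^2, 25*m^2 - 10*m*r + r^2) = 1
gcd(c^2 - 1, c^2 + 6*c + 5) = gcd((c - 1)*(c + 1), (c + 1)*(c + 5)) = c + 1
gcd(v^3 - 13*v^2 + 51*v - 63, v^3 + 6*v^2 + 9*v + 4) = 1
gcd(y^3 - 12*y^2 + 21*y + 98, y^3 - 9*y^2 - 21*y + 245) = y^2 - 14*y + 49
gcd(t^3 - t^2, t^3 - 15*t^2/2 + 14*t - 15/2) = t - 1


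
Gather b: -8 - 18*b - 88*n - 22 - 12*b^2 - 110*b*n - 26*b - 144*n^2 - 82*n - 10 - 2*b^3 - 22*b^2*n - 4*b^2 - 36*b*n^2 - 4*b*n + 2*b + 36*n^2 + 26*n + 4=-2*b^3 + b^2*(-22*n - 16) + b*(-36*n^2 - 114*n - 42) - 108*n^2 - 144*n - 36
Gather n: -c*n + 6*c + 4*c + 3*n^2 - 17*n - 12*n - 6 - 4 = 10*c + 3*n^2 + n*(-c - 29) - 10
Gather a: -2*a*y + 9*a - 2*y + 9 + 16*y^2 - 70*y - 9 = a*(9 - 2*y) + 16*y^2 - 72*y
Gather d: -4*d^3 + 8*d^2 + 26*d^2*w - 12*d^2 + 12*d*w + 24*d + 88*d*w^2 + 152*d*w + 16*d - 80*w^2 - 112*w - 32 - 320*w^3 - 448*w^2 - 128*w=-4*d^3 + d^2*(26*w - 4) + d*(88*w^2 + 164*w + 40) - 320*w^3 - 528*w^2 - 240*w - 32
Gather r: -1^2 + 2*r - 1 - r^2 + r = -r^2 + 3*r - 2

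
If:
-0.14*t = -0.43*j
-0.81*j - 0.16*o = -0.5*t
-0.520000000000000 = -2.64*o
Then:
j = 0.04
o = 0.20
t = 0.13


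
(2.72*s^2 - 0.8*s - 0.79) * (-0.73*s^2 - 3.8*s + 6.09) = -1.9856*s^4 - 9.752*s^3 + 20.1815*s^2 - 1.87*s - 4.8111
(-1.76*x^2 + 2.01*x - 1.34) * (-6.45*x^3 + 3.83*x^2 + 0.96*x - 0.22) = 11.352*x^5 - 19.7053*x^4 + 14.6517*x^3 - 2.8154*x^2 - 1.7286*x + 0.2948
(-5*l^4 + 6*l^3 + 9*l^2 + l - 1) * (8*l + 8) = -40*l^5 + 8*l^4 + 120*l^3 + 80*l^2 - 8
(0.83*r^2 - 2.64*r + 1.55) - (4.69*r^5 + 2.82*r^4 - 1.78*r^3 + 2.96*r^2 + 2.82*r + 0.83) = -4.69*r^5 - 2.82*r^4 + 1.78*r^3 - 2.13*r^2 - 5.46*r + 0.72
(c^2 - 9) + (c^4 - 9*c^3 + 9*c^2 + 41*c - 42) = c^4 - 9*c^3 + 10*c^2 + 41*c - 51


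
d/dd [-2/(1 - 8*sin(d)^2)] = -16*sin(2*d)/(4*cos(2*d) - 3)^2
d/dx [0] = 0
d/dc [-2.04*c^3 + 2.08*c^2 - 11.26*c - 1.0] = -6.12*c^2 + 4.16*c - 11.26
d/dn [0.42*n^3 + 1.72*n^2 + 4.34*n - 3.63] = 1.26*n^2 + 3.44*n + 4.34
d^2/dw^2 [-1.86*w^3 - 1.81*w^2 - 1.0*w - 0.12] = -11.16*w - 3.62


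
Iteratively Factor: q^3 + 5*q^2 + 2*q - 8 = (q + 4)*(q^2 + q - 2) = (q + 2)*(q + 4)*(q - 1)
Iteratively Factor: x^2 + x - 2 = (x - 1)*(x + 2)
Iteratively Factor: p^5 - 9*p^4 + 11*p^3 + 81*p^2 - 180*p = (p)*(p^4 - 9*p^3 + 11*p^2 + 81*p - 180) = p*(p - 5)*(p^3 - 4*p^2 - 9*p + 36) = p*(p - 5)*(p + 3)*(p^2 - 7*p + 12) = p*(p - 5)*(p - 3)*(p + 3)*(p - 4)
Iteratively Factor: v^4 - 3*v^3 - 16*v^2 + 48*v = (v - 4)*(v^3 + v^2 - 12*v) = (v - 4)*(v - 3)*(v^2 + 4*v) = (v - 4)*(v - 3)*(v + 4)*(v)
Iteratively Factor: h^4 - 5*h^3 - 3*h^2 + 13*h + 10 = (h + 1)*(h^3 - 6*h^2 + 3*h + 10) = (h - 5)*(h + 1)*(h^2 - h - 2) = (h - 5)*(h + 1)^2*(h - 2)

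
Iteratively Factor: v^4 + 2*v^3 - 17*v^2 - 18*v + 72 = (v + 4)*(v^3 - 2*v^2 - 9*v + 18) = (v - 3)*(v + 4)*(v^2 + v - 6) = (v - 3)*(v - 2)*(v + 4)*(v + 3)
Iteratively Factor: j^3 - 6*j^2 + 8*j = (j - 4)*(j^2 - 2*j) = j*(j - 4)*(j - 2)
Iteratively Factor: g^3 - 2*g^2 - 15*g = (g - 5)*(g^2 + 3*g) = (g - 5)*(g + 3)*(g)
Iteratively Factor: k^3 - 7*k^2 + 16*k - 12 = (k - 2)*(k^2 - 5*k + 6) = (k - 3)*(k - 2)*(k - 2)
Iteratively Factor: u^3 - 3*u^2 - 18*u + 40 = (u - 2)*(u^2 - u - 20) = (u - 2)*(u + 4)*(u - 5)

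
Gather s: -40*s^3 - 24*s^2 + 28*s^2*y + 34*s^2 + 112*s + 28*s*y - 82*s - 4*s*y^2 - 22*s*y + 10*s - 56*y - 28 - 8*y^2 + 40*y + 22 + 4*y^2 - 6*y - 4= -40*s^3 + s^2*(28*y + 10) + s*(-4*y^2 + 6*y + 40) - 4*y^2 - 22*y - 10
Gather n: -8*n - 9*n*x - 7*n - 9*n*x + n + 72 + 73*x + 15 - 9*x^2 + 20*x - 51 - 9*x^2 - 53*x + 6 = n*(-18*x - 14) - 18*x^2 + 40*x + 42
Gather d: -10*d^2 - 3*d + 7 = -10*d^2 - 3*d + 7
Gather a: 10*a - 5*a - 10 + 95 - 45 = 5*a + 40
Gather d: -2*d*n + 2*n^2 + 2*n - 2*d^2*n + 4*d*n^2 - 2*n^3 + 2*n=-2*d^2*n + d*(4*n^2 - 2*n) - 2*n^3 + 2*n^2 + 4*n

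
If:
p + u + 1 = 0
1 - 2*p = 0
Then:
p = 1/2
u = -3/2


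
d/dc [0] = 0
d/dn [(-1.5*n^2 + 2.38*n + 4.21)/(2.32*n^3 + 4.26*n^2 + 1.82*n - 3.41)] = (3.48*n^4 - 11.0432*n^3 - 42.1704*n^2 - 25.6392*n - 15.778)/(5.3824*n^6 + 19.7664*n^5 + 26.5924*n^4 - 0.316000000000001*n^3 - 25.7408*n^2 - 12.4124*n + 11.6281)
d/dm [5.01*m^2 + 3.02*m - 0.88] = 10.02*m + 3.02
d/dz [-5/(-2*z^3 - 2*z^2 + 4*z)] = 5*(-3*z^2 - 2*z + 2)/(2*z^2*(z^2 + z - 2)^2)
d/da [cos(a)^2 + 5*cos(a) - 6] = -(2*cos(a) + 5)*sin(a)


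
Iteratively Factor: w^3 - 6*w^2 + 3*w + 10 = (w - 2)*(w^2 - 4*w - 5) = (w - 5)*(w - 2)*(w + 1)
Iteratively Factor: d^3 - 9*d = (d)*(d^2 - 9) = d*(d + 3)*(d - 3)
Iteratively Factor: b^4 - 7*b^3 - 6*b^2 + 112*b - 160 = (b - 4)*(b^3 - 3*b^2 - 18*b + 40) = (b - 4)*(b - 2)*(b^2 - b - 20) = (b - 5)*(b - 4)*(b - 2)*(b + 4)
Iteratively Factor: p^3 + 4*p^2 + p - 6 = (p + 3)*(p^2 + p - 2) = (p - 1)*(p + 3)*(p + 2)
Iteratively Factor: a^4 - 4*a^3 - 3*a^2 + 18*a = (a - 3)*(a^3 - a^2 - 6*a) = (a - 3)^2*(a^2 + 2*a) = (a - 3)^2*(a + 2)*(a)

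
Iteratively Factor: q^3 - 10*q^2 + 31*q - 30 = (q - 3)*(q^2 - 7*q + 10) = (q - 3)*(q - 2)*(q - 5)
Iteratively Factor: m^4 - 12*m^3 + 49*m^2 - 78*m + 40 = (m - 4)*(m^3 - 8*m^2 + 17*m - 10) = (m - 4)*(m - 1)*(m^2 - 7*m + 10) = (m - 5)*(m - 4)*(m - 1)*(m - 2)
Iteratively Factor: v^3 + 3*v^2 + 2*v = (v + 1)*(v^2 + 2*v) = v*(v + 1)*(v + 2)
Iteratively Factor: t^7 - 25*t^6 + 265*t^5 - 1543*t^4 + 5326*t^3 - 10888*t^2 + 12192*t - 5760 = (t - 4)*(t^6 - 21*t^5 + 181*t^4 - 819*t^3 + 2050*t^2 - 2688*t + 1440) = (t - 4)*(t - 2)*(t^5 - 19*t^4 + 143*t^3 - 533*t^2 + 984*t - 720) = (t - 4)*(t - 3)*(t - 2)*(t^4 - 16*t^3 + 95*t^2 - 248*t + 240) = (t - 4)^2*(t - 3)*(t - 2)*(t^3 - 12*t^2 + 47*t - 60) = (t - 4)^3*(t - 3)*(t - 2)*(t^2 - 8*t + 15) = (t - 5)*(t - 4)^3*(t - 3)*(t - 2)*(t - 3)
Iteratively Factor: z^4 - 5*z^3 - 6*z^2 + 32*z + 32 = (z + 2)*(z^3 - 7*z^2 + 8*z + 16) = (z - 4)*(z + 2)*(z^2 - 3*z - 4) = (z - 4)^2*(z + 2)*(z + 1)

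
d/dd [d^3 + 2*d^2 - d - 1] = 3*d^2 + 4*d - 1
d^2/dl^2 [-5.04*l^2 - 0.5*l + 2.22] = -10.0800000000000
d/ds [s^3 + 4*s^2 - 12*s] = 3*s^2 + 8*s - 12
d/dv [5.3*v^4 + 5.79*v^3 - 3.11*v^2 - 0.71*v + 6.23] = 21.2*v^3 + 17.37*v^2 - 6.22*v - 0.71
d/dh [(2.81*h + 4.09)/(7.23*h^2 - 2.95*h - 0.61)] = (-20.3163*h^2 - 59.1414*h + 10.3514)/(52.2729*h^4 - 42.657*h^3 - 0.1181*h^2 + 3.599*h + 0.3721)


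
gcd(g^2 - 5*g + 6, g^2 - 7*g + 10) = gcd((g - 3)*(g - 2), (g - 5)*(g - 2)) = g - 2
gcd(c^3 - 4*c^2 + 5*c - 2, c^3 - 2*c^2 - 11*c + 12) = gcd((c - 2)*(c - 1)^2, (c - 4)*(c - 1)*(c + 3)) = c - 1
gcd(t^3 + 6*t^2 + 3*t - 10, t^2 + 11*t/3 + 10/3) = t + 2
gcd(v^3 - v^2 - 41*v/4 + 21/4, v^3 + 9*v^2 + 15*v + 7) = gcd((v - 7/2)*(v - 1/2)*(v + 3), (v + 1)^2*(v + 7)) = 1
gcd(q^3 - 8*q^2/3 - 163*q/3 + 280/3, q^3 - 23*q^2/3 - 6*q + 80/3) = q^2 - 29*q/3 + 40/3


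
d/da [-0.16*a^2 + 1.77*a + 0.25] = 1.77 - 0.32*a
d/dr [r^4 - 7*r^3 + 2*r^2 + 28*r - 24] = 4*r^3 - 21*r^2 + 4*r + 28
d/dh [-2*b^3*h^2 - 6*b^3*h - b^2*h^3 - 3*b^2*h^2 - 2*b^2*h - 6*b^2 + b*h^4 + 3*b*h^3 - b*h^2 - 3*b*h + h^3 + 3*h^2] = -4*b^3*h - 6*b^3 - 3*b^2*h^2 - 6*b^2*h - 2*b^2 + 4*b*h^3 + 9*b*h^2 - 2*b*h - 3*b + 3*h^2 + 6*h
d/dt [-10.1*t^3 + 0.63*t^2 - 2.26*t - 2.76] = -30.3*t^2 + 1.26*t - 2.26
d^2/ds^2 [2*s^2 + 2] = 4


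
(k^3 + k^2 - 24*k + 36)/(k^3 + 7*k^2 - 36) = (k - 3)/(k + 3)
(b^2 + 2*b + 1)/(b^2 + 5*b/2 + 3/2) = 2*(b + 1)/(2*b + 3)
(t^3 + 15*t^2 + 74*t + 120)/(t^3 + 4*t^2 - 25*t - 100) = (t + 6)/(t - 5)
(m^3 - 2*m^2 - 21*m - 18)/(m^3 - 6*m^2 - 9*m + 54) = (m + 1)/(m - 3)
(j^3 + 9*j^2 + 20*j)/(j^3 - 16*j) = (j + 5)/(j - 4)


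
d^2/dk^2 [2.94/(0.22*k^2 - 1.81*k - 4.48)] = (0.284592*k^2 - 2.341416*k - 2.94*(0.44*k - 1.81)*(0.88*k - 3.62) - 5.795328)/(-0.22*k^2 + 1.81*k + 4.48)^3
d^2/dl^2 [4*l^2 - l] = 8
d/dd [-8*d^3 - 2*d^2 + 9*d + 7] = -24*d^2 - 4*d + 9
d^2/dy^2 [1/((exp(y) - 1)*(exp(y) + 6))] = (4*exp(3*y) + 15*exp(2*y) + 49*exp(y) + 30)*exp(y)/(exp(6*y) + 15*exp(5*y) + 57*exp(4*y) - 55*exp(3*y) - 342*exp(2*y) + 540*exp(y) - 216)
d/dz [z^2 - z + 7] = 2*z - 1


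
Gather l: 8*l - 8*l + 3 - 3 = 0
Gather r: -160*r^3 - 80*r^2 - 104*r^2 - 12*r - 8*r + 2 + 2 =-160*r^3 - 184*r^2 - 20*r + 4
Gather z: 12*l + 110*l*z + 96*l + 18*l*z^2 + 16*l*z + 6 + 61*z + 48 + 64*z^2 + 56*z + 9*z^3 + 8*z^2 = 108*l + 9*z^3 + z^2*(18*l + 72) + z*(126*l + 117) + 54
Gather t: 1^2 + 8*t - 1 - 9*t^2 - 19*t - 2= -9*t^2 - 11*t - 2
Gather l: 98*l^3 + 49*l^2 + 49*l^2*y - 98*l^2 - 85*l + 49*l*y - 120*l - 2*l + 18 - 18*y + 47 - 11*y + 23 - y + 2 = 98*l^3 + l^2*(49*y - 49) + l*(49*y - 207) - 30*y + 90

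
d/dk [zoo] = 0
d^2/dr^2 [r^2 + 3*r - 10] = 2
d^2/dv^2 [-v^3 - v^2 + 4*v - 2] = -6*v - 2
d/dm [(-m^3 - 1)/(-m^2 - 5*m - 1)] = (3*m^2*(m^2 + 5*m + 1) - (2*m + 5)*(m^3 + 1))/(m^2 + 5*m + 1)^2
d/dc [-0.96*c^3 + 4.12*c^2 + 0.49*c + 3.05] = -2.88*c^2 + 8.24*c + 0.49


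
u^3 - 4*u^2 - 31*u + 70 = (u - 7)*(u - 2)*(u + 5)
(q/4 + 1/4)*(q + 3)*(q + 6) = q^3/4 + 5*q^2/2 + 27*q/4 + 9/2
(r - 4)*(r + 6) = r^2 + 2*r - 24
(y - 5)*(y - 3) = y^2 - 8*y + 15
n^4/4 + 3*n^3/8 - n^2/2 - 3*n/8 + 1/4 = (n/4 + 1/2)*(n - 1)*(n - 1/2)*(n + 1)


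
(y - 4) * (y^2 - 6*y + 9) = y^3 - 10*y^2 + 33*y - 36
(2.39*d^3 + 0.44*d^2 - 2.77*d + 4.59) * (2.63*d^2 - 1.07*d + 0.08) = 6.2857*d^5 - 1.4001*d^4 - 7.5647*d^3 + 15.0708*d^2 - 5.1329*d + 0.3672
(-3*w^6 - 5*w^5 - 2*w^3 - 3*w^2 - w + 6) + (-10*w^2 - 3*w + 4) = -3*w^6 - 5*w^5 - 2*w^3 - 13*w^2 - 4*w + 10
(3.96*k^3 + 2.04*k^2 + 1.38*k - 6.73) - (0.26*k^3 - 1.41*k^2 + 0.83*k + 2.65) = 3.7*k^3 + 3.45*k^2 + 0.55*k - 9.38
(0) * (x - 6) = 0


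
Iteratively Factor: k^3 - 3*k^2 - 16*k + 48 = (k - 3)*(k^2 - 16) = (k - 4)*(k - 3)*(k + 4)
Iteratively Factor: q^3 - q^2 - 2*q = (q + 1)*(q^2 - 2*q) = (q - 2)*(q + 1)*(q)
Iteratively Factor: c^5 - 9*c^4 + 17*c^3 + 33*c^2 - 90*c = (c + 2)*(c^4 - 11*c^3 + 39*c^2 - 45*c) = (c - 5)*(c + 2)*(c^3 - 6*c^2 + 9*c) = c*(c - 5)*(c + 2)*(c^2 - 6*c + 9) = c*(c - 5)*(c - 3)*(c + 2)*(c - 3)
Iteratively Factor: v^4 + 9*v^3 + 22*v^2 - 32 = (v + 4)*(v^3 + 5*v^2 + 2*v - 8) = (v - 1)*(v + 4)*(v^2 + 6*v + 8) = (v - 1)*(v + 2)*(v + 4)*(v + 4)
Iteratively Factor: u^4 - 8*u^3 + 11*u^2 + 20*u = (u - 4)*(u^3 - 4*u^2 - 5*u) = (u - 5)*(u - 4)*(u^2 + u) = (u - 5)*(u - 4)*(u + 1)*(u)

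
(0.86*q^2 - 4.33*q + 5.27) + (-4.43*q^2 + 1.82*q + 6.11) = -3.57*q^2 - 2.51*q + 11.38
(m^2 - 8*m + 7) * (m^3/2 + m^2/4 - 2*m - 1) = m^5/2 - 15*m^4/4 - m^3/2 + 67*m^2/4 - 6*m - 7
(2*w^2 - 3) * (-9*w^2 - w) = -18*w^4 - 2*w^3 + 27*w^2 + 3*w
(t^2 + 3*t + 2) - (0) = t^2 + 3*t + 2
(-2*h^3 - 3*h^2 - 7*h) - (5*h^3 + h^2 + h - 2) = -7*h^3 - 4*h^2 - 8*h + 2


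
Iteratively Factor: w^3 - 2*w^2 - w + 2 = (w - 2)*(w^2 - 1) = (w - 2)*(w - 1)*(w + 1)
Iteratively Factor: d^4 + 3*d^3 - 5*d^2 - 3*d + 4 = (d - 1)*(d^3 + 4*d^2 - d - 4) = (d - 1)*(d + 1)*(d^2 + 3*d - 4) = (d - 1)^2*(d + 1)*(d + 4)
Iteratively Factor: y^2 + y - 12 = (y - 3)*(y + 4)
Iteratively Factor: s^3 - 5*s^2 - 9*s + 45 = (s - 3)*(s^2 - 2*s - 15) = (s - 3)*(s + 3)*(s - 5)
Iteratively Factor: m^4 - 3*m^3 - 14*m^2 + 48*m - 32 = (m - 4)*(m^3 + m^2 - 10*m + 8) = (m - 4)*(m - 2)*(m^2 + 3*m - 4) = (m - 4)*(m - 2)*(m + 4)*(m - 1)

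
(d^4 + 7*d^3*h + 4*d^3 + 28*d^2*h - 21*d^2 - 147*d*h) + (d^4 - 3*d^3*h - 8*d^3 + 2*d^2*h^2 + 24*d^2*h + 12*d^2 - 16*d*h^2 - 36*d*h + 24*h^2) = 2*d^4 + 4*d^3*h - 4*d^3 + 2*d^2*h^2 + 52*d^2*h - 9*d^2 - 16*d*h^2 - 183*d*h + 24*h^2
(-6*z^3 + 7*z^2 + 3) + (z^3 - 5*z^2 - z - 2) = -5*z^3 + 2*z^2 - z + 1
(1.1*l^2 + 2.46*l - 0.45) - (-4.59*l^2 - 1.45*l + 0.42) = 5.69*l^2 + 3.91*l - 0.87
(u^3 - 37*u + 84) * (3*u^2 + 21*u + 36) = 3*u^5 + 21*u^4 - 75*u^3 - 525*u^2 + 432*u + 3024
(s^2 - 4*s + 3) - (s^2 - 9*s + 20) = 5*s - 17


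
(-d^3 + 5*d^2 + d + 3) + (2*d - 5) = -d^3 + 5*d^2 + 3*d - 2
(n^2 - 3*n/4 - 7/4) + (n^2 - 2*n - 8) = 2*n^2 - 11*n/4 - 39/4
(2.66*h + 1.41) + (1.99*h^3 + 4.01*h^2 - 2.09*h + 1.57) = 1.99*h^3 + 4.01*h^2 + 0.57*h + 2.98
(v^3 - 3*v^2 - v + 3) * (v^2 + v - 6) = v^5 - 2*v^4 - 10*v^3 + 20*v^2 + 9*v - 18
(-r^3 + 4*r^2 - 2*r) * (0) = 0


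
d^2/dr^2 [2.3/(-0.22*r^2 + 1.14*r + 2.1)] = (-0.22264*r^2 + 1.15368*r + 2.3*(0.44*r - 1.14)*(0.88*r - 2.28) + 2.1252)/(-0.22*r^2 + 1.14*r + 2.1)^3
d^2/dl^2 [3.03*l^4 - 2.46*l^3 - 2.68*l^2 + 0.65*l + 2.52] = 36.36*l^2 - 14.76*l - 5.36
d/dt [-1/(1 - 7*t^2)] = -14*t/(7*t^2 - 1)^2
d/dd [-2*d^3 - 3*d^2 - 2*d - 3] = -6*d^2 - 6*d - 2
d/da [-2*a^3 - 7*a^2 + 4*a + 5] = -6*a^2 - 14*a + 4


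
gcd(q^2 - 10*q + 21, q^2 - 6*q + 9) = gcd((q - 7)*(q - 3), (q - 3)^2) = q - 3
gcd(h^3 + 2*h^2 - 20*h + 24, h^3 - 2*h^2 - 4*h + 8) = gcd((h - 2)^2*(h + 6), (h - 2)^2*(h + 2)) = h^2 - 4*h + 4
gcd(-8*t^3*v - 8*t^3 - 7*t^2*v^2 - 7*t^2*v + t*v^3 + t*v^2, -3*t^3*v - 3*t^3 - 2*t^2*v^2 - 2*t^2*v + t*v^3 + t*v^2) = t^2*v + t^2 + t*v^2 + t*v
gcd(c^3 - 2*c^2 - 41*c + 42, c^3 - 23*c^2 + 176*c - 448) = c - 7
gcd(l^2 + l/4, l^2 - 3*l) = l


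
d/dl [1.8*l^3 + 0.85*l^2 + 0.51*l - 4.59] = 5.4*l^2 + 1.7*l + 0.51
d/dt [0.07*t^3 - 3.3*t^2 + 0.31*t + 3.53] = 0.21*t^2 - 6.6*t + 0.31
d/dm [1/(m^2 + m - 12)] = (-2*m - 1)/(m^2 + m - 12)^2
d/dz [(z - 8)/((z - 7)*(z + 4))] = (-z^2 + 16*z - 52)/(z^4 - 6*z^3 - 47*z^2 + 168*z + 784)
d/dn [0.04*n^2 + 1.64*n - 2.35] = 0.08*n + 1.64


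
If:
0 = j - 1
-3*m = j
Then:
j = 1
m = -1/3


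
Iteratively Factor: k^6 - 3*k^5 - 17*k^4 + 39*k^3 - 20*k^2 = (k + 4)*(k^5 - 7*k^4 + 11*k^3 - 5*k^2) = (k - 5)*(k + 4)*(k^4 - 2*k^3 + k^2) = k*(k - 5)*(k + 4)*(k^3 - 2*k^2 + k) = k*(k - 5)*(k - 1)*(k + 4)*(k^2 - k) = k^2*(k - 5)*(k - 1)*(k + 4)*(k - 1)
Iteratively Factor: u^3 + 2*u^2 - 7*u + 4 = (u - 1)*(u^2 + 3*u - 4) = (u - 1)*(u + 4)*(u - 1)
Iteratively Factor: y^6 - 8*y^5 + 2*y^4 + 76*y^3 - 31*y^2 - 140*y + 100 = (y - 5)*(y^5 - 3*y^4 - 13*y^3 + 11*y^2 + 24*y - 20) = (y - 5)*(y - 1)*(y^4 - 2*y^3 - 15*y^2 - 4*y + 20) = (y - 5)*(y - 1)*(y + 2)*(y^3 - 4*y^2 - 7*y + 10) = (y - 5)^2*(y - 1)*(y + 2)*(y^2 + y - 2) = (y - 5)^2*(y - 1)^2*(y + 2)*(y + 2)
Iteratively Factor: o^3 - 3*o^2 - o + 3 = (o - 1)*(o^2 - 2*o - 3) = (o - 3)*(o - 1)*(o + 1)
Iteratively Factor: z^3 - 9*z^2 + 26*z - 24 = (z - 4)*(z^2 - 5*z + 6) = (z - 4)*(z - 3)*(z - 2)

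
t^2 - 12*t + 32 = (t - 8)*(t - 4)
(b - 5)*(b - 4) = b^2 - 9*b + 20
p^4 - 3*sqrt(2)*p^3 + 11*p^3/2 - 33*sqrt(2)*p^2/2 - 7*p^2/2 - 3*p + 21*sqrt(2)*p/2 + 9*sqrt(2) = (p - 1)*(p + 1/2)*(p + 6)*(p - 3*sqrt(2))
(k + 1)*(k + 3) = k^2 + 4*k + 3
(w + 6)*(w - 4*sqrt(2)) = w^2 - 4*sqrt(2)*w + 6*w - 24*sqrt(2)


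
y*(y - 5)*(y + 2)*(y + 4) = y^4 + y^3 - 22*y^2 - 40*y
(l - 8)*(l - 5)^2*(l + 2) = l^4 - 16*l^3 + 69*l^2 + 10*l - 400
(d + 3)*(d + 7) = d^2 + 10*d + 21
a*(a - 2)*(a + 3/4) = a^3 - 5*a^2/4 - 3*a/2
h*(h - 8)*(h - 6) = h^3 - 14*h^2 + 48*h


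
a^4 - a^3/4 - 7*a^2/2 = a^2*(a - 2)*(a + 7/4)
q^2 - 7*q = q*(q - 7)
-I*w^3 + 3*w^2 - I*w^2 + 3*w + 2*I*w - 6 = (w + 2)*(w + 3*I)*(-I*w + I)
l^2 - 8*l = l*(l - 8)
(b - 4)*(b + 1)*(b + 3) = b^3 - 13*b - 12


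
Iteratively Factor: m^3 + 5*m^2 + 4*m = (m + 1)*(m^2 + 4*m) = m*(m + 1)*(m + 4)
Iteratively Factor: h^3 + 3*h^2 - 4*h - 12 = (h + 2)*(h^2 + h - 6) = (h + 2)*(h + 3)*(h - 2)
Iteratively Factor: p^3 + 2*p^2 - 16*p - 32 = (p + 2)*(p^2 - 16) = (p + 2)*(p + 4)*(p - 4)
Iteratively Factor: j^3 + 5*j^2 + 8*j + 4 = (j + 2)*(j^2 + 3*j + 2) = (j + 2)^2*(j + 1)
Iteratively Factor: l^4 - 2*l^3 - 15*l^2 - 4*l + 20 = (l + 2)*(l^3 - 4*l^2 - 7*l + 10) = (l - 5)*(l + 2)*(l^2 + l - 2) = (l - 5)*(l - 1)*(l + 2)*(l + 2)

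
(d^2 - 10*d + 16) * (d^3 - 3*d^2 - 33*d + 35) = d^5 - 13*d^4 + 13*d^3 + 317*d^2 - 878*d + 560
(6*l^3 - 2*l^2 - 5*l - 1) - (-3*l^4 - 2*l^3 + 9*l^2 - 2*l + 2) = 3*l^4 + 8*l^3 - 11*l^2 - 3*l - 3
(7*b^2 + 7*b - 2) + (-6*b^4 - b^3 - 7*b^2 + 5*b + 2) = -6*b^4 - b^3 + 12*b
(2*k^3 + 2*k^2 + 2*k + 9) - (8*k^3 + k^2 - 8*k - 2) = -6*k^3 + k^2 + 10*k + 11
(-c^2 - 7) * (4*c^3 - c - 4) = -4*c^5 - 27*c^3 + 4*c^2 + 7*c + 28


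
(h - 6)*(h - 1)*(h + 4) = h^3 - 3*h^2 - 22*h + 24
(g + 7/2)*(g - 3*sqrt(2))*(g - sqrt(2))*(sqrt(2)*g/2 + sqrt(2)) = sqrt(2)*g^4/2 - 4*g^3 + 11*sqrt(2)*g^3/4 - 22*g^2 + 13*sqrt(2)*g^2/2 - 28*g + 33*sqrt(2)*g/2 + 21*sqrt(2)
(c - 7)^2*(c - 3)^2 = c^4 - 20*c^3 + 142*c^2 - 420*c + 441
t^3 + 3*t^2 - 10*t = t*(t - 2)*(t + 5)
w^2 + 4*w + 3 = (w + 1)*(w + 3)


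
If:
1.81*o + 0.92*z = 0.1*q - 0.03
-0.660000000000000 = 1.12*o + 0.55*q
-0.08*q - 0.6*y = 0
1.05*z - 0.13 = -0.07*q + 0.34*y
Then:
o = -0.17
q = -0.85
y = 0.11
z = 0.22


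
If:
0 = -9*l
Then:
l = 0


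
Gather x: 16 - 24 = -8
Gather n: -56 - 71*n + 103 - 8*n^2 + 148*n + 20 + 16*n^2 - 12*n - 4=8*n^2 + 65*n + 63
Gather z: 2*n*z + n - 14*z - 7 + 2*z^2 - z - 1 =n + 2*z^2 + z*(2*n - 15) - 8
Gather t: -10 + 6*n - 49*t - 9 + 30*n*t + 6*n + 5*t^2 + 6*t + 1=12*n + 5*t^2 + t*(30*n - 43) - 18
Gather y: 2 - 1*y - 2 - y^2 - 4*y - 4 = -y^2 - 5*y - 4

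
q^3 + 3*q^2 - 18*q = q*(q - 3)*(q + 6)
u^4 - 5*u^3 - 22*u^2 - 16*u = u*(u - 8)*(u + 1)*(u + 2)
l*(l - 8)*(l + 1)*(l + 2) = l^4 - 5*l^3 - 22*l^2 - 16*l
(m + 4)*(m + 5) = m^2 + 9*m + 20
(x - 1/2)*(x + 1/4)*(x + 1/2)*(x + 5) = x^4 + 21*x^3/4 + x^2 - 21*x/16 - 5/16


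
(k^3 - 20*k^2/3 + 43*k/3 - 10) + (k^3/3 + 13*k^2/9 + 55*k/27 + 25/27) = 4*k^3/3 - 47*k^2/9 + 442*k/27 - 245/27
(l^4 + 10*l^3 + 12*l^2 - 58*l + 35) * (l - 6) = l^5 + 4*l^4 - 48*l^3 - 130*l^2 + 383*l - 210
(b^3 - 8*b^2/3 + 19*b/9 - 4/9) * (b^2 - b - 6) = b^5 - 11*b^4/3 - 11*b^3/9 + 121*b^2/9 - 110*b/9 + 8/3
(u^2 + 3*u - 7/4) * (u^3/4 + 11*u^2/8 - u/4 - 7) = u^5/4 + 17*u^4/8 + 55*u^3/16 - 325*u^2/32 - 329*u/16 + 49/4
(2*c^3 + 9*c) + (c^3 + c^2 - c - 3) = 3*c^3 + c^2 + 8*c - 3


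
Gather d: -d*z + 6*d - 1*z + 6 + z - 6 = d*(6 - z)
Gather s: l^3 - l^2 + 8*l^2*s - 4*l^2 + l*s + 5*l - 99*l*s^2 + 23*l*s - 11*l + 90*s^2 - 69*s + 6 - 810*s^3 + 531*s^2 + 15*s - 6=l^3 - 5*l^2 - 6*l - 810*s^3 + s^2*(621 - 99*l) + s*(8*l^2 + 24*l - 54)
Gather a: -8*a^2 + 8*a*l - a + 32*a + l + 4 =-8*a^2 + a*(8*l + 31) + l + 4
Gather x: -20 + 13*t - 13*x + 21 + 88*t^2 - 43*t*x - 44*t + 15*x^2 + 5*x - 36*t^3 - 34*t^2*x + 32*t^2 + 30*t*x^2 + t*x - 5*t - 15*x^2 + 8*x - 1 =-36*t^3 + 120*t^2 + 30*t*x^2 - 36*t + x*(-34*t^2 - 42*t)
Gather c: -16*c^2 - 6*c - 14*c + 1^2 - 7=-16*c^2 - 20*c - 6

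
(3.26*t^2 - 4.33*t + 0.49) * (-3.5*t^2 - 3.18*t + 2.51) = -11.41*t^4 + 4.7882*t^3 + 20.237*t^2 - 12.4265*t + 1.2299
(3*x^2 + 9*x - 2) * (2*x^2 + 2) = 6*x^4 + 18*x^3 + 2*x^2 + 18*x - 4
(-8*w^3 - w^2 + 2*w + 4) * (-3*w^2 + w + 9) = 24*w^5 - 5*w^4 - 79*w^3 - 19*w^2 + 22*w + 36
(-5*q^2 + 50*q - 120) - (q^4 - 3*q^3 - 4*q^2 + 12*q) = -q^4 + 3*q^3 - q^2 + 38*q - 120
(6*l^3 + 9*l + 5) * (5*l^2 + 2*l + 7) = 30*l^5 + 12*l^4 + 87*l^3 + 43*l^2 + 73*l + 35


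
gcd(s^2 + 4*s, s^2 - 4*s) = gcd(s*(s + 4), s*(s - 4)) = s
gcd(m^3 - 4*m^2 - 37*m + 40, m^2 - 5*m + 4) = m - 1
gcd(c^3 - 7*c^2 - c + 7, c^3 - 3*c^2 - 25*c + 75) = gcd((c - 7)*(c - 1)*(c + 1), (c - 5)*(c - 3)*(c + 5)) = 1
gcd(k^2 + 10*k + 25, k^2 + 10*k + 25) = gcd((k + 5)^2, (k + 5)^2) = k^2 + 10*k + 25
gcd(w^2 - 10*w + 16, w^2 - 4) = w - 2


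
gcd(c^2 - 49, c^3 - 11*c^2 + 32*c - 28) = c - 7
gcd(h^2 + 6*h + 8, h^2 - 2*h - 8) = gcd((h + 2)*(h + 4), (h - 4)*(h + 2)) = h + 2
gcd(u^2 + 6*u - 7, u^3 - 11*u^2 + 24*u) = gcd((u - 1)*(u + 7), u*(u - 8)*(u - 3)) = 1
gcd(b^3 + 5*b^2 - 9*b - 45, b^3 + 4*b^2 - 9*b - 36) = b^2 - 9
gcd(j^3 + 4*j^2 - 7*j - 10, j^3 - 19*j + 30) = j^2 + 3*j - 10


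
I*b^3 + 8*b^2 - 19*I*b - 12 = (b - 4*I)*(b - 3*I)*(I*b + 1)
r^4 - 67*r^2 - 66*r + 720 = (r - 8)*(r - 3)*(r + 5)*(r + 6)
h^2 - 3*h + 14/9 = (h - 7/3)*(h - 2/3)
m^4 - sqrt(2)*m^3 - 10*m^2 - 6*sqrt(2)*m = m*(m - 3*sqrt(2))*(m + sqrt(2))^2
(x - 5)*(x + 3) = x^2 - 2*x - 15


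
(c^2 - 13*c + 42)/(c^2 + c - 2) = (c^2 - 13*c + 42)/(c^2 + c - 2)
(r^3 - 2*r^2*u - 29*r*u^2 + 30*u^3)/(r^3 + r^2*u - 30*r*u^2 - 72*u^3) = (r^2 + 4*r*u - 5*u^2)/(r^2 + 7*r*u + 12*u^2)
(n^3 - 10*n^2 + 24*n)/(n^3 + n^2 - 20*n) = (n - 6)/(n + 5)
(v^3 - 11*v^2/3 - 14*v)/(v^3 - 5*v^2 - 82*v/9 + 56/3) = 3*v/(3*v - 4)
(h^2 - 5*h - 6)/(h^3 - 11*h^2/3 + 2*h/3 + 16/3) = 3*(h - 6)/(3*h^2 - 14*h + 16)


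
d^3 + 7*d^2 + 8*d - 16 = (d - 1)*(d + 4)^2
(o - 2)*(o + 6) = o^2 + 4*o - 12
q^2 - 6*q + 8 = (q - 4)*(q - 2)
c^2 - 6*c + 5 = (c - 5)*(c - 1)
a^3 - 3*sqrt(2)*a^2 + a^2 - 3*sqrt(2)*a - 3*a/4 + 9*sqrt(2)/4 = (a - 1/2)*(a + 3/2)*(a - 3*sqrt(2))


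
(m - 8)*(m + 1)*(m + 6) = m^3 - m^2 - 50*m - 48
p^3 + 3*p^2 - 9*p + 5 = (p - 1)^2*(p + 5)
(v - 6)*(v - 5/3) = v^2 - 23*v/3 + 10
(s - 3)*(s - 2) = s^2 - 5*s + 6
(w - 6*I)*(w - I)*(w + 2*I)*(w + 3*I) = w^4 - 2*I*w^3 + 23*w^2 + 12*I*w + 36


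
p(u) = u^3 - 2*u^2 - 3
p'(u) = 3*u^2 - 4*u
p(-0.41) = -3.41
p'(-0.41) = 2.14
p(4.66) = 54.76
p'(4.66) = 46.51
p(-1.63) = -12.64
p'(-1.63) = 14.49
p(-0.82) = -4.90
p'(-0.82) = 5.30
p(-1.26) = -8.18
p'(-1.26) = 9.80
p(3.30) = 11.16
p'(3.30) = 19.47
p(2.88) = 4.30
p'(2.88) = 13.36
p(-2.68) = -36.61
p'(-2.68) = 32.27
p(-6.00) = -291.00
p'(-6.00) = 132.00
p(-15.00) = -3828.00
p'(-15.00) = 735.00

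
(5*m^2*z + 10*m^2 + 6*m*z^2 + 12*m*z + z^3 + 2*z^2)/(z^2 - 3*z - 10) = (5*m^2 + 6*m*z + z^2)/(z - 5)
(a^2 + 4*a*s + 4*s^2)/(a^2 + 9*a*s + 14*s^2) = (a + 2*s)/(a + 7*s)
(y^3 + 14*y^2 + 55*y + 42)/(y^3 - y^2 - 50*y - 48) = (y + 7)/(y - 8)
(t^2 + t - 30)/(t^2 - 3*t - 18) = (-t^2 - t + 30)/(-t^2 + 3*t + 18)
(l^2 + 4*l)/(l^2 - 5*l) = (l + 4)/(l - 5)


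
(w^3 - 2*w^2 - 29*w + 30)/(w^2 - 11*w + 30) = (w^2 + 4*w - 5)/(w - 5)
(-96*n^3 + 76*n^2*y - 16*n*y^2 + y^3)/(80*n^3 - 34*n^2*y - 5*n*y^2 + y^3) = (-6*n + y)/(5*n + y)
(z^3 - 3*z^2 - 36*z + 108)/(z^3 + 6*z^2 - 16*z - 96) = (z^2 - 9*z + 18)/(z^2 - 16)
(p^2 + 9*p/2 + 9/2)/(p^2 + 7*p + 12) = (p + 3/2)/(p + 4)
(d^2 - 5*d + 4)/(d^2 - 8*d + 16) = (d - 1)/(d - 4)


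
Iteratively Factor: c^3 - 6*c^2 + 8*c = (c - 4)*(c^2 - 2*c) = (c - 4)*(c - 2)*(c)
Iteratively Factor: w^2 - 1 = (w - 1)*(w + 1)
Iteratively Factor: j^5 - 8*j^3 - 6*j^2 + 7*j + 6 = (j + 2)*(j^4 - 2*j^3 - 4*j^2 + 2*j + 3) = (j + 1)*(j + 2)*(j^3 - 3*j^2 - j + 3) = (j + 1)^2*(j + 2)*(j^2 - 4*j + 3) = (j - 1)*(j + 1)^2*(j + 2)*(j - 3)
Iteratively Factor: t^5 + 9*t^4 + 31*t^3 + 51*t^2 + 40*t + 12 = (t + 2)*(t^4 + 7*t^3 + 17*t^2 + 17*t + 6) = (t + 2)*(t + 3)*(t^3 + 4*t^2 + 5*t + 2) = (t + 2)^2*(t + 3)*(t^2 + 2*t + 1) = (t + 1)*(t + 2)^2*(t + 3)*(t + 1)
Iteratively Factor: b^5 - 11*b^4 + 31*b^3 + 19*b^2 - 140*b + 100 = (b - 5)*(b^4 - 6*b^3 + b^2 + 24*b - 20) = (b - 5)^2*(b^3 - b^2 - 4*b + 4) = (b - 5)^2*(b - 1)*(b^2 - 4) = (b - 5)^2*(b - 2)*(b - 1)*(b + 2)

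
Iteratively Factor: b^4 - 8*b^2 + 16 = (b + 2)*(b^3 - 2*b^2 - 4*b + 8) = (b - 2)*(b + 2)*(b^2 - 4) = (b - 2)*(b + 2)^2*(b - 2)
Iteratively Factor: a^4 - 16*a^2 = (a)*(a^3 - 16*a) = a^2*(a^2 - 16) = a^2*(a - 4)*(a + 4)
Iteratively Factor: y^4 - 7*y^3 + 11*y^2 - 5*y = (y - 1)*(y^3 - 6*y^2 + 5*y) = y*(y - 1)*(y^2 - 6*y + 5) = y*(y - 5)*(y - 1)*(y - 1)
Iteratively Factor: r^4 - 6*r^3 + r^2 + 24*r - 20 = (r - 1)*(r^3 - 5*r^2 - 4*r + 20) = (r - 2)*(r - 1)*(r^2 - 3*r - 10) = (r - 2)*(r - 1)*(r + 2)*(r - 5)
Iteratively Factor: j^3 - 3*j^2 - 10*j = (j)*(j^2 - 3*j - 10) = j*(j + 2)*(j - 5)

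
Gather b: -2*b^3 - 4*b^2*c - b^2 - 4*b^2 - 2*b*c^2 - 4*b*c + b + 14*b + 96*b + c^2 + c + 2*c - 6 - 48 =-2*b^3 + b^2*(-4*c - 5) + b*(-2*c^2 - 4*c + 111) + c^2 + 3*c - 54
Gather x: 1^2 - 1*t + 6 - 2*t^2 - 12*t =-2*t^2 - 13*t + 7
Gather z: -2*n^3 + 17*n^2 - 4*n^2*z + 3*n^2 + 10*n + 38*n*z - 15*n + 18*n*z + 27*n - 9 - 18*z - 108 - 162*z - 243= -2*n^3 + 20*n^2 + 22*n + z*(-4*n^2 + 56*n - 180) - 360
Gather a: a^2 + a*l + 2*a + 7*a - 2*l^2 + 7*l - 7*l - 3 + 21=a^2 + a*(l + 9) - 2*l^2 + 18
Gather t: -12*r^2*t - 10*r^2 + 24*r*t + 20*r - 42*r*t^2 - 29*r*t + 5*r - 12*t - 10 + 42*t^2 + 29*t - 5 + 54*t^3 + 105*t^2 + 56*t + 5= -10*r^2 + 25*r + 54*t^3 + t^2*(147 - 42*r) + t*(-12*r^2 - 5*r + 73) - 10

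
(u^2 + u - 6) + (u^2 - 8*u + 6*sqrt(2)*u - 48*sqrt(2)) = 2*u^2 - 7*u + 6*sqrt(2)*u - 48*sqrt(2) - 6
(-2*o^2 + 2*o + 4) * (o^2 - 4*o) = -2*o^4 + 10*o^3 - 4*o^2 - 16*o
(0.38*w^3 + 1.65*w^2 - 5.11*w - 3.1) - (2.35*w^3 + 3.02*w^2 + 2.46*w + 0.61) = -1.97*w^3 - 1.37*w^2 - 7.57*w - 3.71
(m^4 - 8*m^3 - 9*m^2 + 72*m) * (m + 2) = m^5 - 6*m^4 - 25*m^3 + 54*m^2 + 144*m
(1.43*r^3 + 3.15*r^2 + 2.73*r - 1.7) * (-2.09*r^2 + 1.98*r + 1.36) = -2.9887*r^5 - 3.7521*r^4 + 2.4761*r^3 + 13.2424*r^2 + 0.3468*r - 2.312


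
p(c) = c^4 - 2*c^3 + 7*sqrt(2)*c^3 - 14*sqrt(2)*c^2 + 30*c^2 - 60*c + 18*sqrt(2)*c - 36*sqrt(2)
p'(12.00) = 10534.86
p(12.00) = 35389.83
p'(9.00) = 4984.65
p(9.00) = 12784.20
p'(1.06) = 18.47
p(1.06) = -65.40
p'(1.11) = 22.77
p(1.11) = -64.37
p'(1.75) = 95.17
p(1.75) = -28.41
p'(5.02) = 1171.11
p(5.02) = 1667.14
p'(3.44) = 478.91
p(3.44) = 412.57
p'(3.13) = 384.14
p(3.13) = 279.12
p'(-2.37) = -3.03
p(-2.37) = 14.65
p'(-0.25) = -38.23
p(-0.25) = -41.76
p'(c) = 4*c^3 - 6*c^2 + 21*sqrt(2)*c^2 - 28*sqrt(2)*c + 60*c - 60 + 18*sqrt(2)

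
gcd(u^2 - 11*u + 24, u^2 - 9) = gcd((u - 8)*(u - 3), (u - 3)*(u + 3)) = u - 3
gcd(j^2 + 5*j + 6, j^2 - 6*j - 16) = j + 2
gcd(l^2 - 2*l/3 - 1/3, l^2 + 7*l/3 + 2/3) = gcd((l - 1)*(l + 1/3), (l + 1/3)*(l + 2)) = l + 1/3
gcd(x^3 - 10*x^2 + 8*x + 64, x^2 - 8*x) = x - 8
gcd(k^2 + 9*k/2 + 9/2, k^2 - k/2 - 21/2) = k + 3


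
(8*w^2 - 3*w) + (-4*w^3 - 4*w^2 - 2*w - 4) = -4*w^3 + 4*w^2 - 5*w - 4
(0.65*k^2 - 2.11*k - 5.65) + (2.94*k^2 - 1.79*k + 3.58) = 3.59*k^2 - 3.9*k - 2.07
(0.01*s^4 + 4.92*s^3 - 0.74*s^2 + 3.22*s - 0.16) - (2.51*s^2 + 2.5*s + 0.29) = 0.01*s^4 + 4.92*s^3 - 3.25*s^2 + 0.72*s - 0.45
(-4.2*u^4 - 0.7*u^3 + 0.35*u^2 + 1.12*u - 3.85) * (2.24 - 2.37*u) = 9.954*u^5 - 7.749*u^4 - 2.3975*u^3 - 1.8704*u^2 + 11.6333*u - 8.624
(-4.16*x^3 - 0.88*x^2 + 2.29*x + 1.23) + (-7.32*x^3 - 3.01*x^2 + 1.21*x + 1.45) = -11.48*x^3 - 3.89*x^2 + 3.5*x + 2.68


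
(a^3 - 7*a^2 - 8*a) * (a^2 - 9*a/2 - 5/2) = a^5 - 23*a^4/2 + 21*a^3 + 107*a^2/2 + 20*a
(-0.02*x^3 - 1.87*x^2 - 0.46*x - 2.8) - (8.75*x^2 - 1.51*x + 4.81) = -0.02*x^3 - 10.62*x^2 + 1.05*x - 7.61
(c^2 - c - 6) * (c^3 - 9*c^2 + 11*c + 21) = c^5 - 10*c^4 + 14*c^3 + 64*c^2 - 87*c - 126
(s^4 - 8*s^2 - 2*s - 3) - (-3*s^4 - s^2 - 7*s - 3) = 4*s^4 - 7*s^2 + 5*s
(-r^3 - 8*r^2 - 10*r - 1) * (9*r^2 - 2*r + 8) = -9*r^5 - 70*r^4 - 82*r^3 - 53*r^2 - 78*r - 8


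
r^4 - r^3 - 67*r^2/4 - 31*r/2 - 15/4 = (r - 5)*(r + 1/2)^2*(r + 3)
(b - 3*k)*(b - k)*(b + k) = b^3 - 3*b^2*k - b*k^2 + 3*k^3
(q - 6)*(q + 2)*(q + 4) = q^3 - 28*q - 48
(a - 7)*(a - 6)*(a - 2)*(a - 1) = a^4 - 16*a^3 + 83*a^2 - 152*a + 84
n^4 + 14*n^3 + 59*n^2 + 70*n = n*(n + 2)*(n + 5)*(n + 7)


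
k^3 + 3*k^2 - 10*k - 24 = (k - 3)*(k + 2)*(k + 4)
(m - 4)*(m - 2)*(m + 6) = m^3 - 28*m + 48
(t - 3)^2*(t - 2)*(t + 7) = t^4 - t^3 - 35*t^2 + 129*t - 126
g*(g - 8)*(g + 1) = g^3 - 7*g^2 - 8*g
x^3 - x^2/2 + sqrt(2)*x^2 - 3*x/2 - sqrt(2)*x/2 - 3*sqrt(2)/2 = (x - 3/2)*(x + 1)*(x + sqrt(2))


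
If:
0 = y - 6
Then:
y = 6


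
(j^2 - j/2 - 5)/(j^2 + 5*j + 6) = (j - 5/2)/(j + 3)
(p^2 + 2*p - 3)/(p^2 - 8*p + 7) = (p + 3)/(p - 7)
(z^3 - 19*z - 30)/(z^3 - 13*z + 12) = (z^3 - 19*z - 30)/(z^3 - 13*z + 12)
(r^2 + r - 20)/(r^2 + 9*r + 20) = (r - 4)/(r + 4)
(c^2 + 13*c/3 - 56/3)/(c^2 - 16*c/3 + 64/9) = 3*(c + 7)/(3*c - 8)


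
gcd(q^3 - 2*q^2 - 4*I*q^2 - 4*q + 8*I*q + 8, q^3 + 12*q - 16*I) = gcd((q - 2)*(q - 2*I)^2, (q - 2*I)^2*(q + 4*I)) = q^2 - 4*I*q - 4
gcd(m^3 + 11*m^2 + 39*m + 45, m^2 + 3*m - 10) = m + 5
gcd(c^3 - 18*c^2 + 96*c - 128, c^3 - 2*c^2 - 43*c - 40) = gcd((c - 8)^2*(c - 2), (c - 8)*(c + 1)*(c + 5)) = c - 8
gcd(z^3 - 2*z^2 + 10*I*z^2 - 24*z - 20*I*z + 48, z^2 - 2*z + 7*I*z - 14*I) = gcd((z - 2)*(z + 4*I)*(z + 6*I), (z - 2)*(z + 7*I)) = z - 2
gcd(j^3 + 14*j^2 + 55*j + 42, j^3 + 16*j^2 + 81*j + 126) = j^2 + 13*j + 42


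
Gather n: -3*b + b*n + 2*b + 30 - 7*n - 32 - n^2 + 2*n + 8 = -b - n^2 + n*(b - 5) + 6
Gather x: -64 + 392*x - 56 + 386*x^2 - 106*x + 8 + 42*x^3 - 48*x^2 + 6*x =42*x^3 + 338*x^2 + 292*x - 112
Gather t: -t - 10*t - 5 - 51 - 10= -11*t - 66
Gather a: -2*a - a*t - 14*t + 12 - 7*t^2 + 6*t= a*(-t - 2) - 7*t^2 - 8*t + 12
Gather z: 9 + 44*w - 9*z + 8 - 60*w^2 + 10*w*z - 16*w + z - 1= -60*w^2 + 28*w + z*(10*w - 8) + 16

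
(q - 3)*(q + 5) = q^2 + 2*q - 15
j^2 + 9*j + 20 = (j + 4)*(j + 5)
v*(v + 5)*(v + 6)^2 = v^4 + 17*v^3 + 96*v^2 + 180*v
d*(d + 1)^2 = d^3 + 2*d^2 + d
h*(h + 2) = h^2 + 2*h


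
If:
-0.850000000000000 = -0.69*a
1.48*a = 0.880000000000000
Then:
No Solution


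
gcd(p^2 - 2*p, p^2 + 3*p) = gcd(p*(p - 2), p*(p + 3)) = p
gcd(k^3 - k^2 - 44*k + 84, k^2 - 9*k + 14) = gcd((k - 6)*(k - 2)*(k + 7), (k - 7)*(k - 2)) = k - 2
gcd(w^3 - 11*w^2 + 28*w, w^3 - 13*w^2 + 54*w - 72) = w - 4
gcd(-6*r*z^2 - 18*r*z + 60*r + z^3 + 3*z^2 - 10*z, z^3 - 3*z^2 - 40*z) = z + 5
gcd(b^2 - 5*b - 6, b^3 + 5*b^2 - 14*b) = 1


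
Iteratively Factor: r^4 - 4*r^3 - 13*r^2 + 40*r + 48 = (r - 4)*(r^3 - 13*r - 12) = (r - 4)*(r + 3)*(r^2 - 3*r - 4) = (r - 4)^2*(r + 3)*(r + 1)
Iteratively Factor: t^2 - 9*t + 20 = (t - 4)*(t - 5)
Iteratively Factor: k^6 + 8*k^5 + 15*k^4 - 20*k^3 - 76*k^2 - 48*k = (k + 1)*(k^5 + 7*k^4 + 8*k^3 - 28*k^2 - 48*k) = k*(k + 1)*(k^4 + 7*k^3 + 8*k^2 - 28*k - 48) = k*(k - 2)*(k + 1)*(k^3 + 9*k^2 + 26*k + 24) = k*(k - 2)*(k + 1)*(k + 2)*(k^2 + 7*k + 12) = k*(k - 2)*(k + 1)*(k + 2)*(k + 4)*(k + 3)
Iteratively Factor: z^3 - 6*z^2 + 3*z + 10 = (z + 1)*(z^2 - 7*z + 10) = (z - 2)*(z + 1)*(z - 5)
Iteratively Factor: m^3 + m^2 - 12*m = (m - 3)*(m^2 + 4*m) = m*(m - 3)*(m + 4)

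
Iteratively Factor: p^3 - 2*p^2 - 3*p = (p + 1)*(p^2 - 3*p) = p*(p + 1)*(p - 3)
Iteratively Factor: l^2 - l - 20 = (l + 4)*(l - 5)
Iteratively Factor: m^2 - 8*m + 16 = (m - 4)*(m - 4)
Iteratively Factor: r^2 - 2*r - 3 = (r - 3)*(r + 1)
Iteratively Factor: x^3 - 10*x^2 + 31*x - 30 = (x - 3)*(x^2 - 7*x + 10) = (x - 5)*(x - 3)*(x - 2)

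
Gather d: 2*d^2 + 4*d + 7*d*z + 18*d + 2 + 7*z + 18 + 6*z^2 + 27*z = 2*d^2 + d*(7*z + 22) + 6*z^2 + 34*z + 20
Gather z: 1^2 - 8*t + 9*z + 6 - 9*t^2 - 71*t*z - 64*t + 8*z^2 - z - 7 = -9*t^2 - 72*t + 8*z^2 + z*(8 - 71*t)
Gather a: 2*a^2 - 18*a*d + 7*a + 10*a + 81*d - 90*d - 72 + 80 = 2*a^2 + a*(17 - 18*d) - 9*d + 8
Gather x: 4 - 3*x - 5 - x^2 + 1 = -x^2 - 3*x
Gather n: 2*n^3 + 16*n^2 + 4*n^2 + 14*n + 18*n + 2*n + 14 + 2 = 2*n^3 + 20*n^2 + 34*n + 16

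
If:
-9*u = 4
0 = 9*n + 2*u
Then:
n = 8/81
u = -4/9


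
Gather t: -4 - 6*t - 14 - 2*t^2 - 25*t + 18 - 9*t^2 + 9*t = -11*t^2 - 22*t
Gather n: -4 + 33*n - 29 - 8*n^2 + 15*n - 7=-8*n^2 + 48*n - 40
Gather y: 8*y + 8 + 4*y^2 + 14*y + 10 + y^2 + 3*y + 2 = 5*y^2 + 25*y + 20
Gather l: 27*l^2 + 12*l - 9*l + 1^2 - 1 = 27*l^2 + 3*l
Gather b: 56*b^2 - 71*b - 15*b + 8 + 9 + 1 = 56*b^2 - 86*b + 18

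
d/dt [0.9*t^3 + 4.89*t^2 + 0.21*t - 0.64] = 2.7*t^2 + 9.78*t + 0.21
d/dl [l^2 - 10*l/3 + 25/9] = 2*l - 10/3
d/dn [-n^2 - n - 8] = -2*n - 1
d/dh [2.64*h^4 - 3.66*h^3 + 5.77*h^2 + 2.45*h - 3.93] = 10.56*h^3 - 10.98*h^2 + 11.54*h + 2.45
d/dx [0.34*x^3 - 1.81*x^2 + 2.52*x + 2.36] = 1.02*x^2 - 3.62*x + 2.52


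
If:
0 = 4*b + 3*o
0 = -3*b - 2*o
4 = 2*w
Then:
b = 0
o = 0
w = 2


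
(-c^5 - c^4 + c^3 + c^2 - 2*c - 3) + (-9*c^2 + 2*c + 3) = -c^5 - c^4 + c^3 - 8*c^2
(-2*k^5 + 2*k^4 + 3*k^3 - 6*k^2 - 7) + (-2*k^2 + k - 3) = -2*k^5 + 2*k^4 + 3*k^3 - 8*k^2 + k - 10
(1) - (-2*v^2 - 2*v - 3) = 2*v^2 + 2*v + 4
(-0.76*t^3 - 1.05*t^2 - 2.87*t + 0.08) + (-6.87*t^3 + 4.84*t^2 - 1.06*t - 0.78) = -7.63*t^3 + 3.79*t^2 - 3.93*t - 0.7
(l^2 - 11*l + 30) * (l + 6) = l^3 - 5*l^2 - 36*l + 180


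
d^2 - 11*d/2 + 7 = (d - 7/2)*(d - 2)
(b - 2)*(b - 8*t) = b^2 - 8*b*t - 2*b + 16*t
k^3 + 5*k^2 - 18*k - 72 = (k - 4)*(k + 3)*(k + 6)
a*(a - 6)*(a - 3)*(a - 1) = a^4 - 10*a^3 + 27*a^2 - 18*a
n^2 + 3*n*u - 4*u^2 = (n - u)*(n + 4*u)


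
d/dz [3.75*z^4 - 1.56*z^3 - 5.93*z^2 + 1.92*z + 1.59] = 15.0*z^3 - 4.68*z^2 - 11.86*z + 1.92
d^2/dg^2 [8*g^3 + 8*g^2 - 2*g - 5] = 48*g + 16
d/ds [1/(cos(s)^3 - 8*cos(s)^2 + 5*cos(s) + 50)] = (3*cos(s) - 1)*sin(s)/((cos(s) - 5)^3*(cos(s) + 2)^2)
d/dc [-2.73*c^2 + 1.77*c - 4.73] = 1.77 - 5.46*c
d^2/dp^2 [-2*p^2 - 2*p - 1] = -4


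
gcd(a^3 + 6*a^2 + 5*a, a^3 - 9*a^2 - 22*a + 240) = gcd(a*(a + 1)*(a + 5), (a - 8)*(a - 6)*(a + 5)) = a + 5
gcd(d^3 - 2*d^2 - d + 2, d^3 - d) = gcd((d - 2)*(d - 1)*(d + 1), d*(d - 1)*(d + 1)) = d^2 - 1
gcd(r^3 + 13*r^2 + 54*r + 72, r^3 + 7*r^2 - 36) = r^2 + 9*r + 18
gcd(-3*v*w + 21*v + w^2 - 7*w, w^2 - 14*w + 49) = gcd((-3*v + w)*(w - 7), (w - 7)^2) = w - 7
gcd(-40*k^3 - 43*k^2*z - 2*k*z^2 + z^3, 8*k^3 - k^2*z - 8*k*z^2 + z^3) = -8*k^2 - 7*k*z + z^2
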